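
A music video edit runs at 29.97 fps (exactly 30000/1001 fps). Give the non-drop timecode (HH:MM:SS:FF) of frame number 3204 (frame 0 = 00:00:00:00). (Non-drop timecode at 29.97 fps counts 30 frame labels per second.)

3204 ÷ 30 = 106 full seconds, remainder 24 frames.
106 s = 0 h 1 min 46 s.
Timecode: 00:01:46:24.

00:01:46:24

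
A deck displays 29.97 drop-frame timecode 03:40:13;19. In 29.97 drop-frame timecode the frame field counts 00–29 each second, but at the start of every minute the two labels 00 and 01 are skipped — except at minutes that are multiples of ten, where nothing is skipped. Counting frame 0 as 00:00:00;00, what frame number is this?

396013

Complete 10-minute blocks: 22, each 17982 frames → 395604.
Remaining 0 whole minutes in the current block: 0 frames.
Within the current minute: 13 × 30 + 19 = 409. Total = 395604 + 0 + 409 = 396013.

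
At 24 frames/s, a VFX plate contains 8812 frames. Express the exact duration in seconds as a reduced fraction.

Running time = 8812 ÷ (24) = 8812 × 1/24 = 2203/6 s.

2203/6 seconds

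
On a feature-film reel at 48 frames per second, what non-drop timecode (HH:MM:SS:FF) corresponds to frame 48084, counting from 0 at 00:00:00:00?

00:16:41:36

48084 ÷ 48 = 1001 full seconds, remainder 36 frames.
1001 s = 0 h 16 min 41 s.
Timecode: 00:16:41:36.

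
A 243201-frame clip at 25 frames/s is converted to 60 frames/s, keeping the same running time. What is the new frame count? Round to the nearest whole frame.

Frames at target rate = 243201 × (60) / (25) = 2918412/5 ≈ 583682.400.
Nearest whole frame: 583682.

583682 frames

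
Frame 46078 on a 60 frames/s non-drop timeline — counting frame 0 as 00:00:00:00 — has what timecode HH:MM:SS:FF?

00:12:47:58

46078 ÷ 60 = 767 full seconds, remainder 58 frames.
767 s = 0 h 12 min 47 s.
Timecode: 00:12:47:58.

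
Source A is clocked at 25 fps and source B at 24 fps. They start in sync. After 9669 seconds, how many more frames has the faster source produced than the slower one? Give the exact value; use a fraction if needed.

9669 frames

A emits 25 × 9669 = 241725 frames; B emits 24 × 9669 = 232056.
Difference = 9669 frames; B is behind A.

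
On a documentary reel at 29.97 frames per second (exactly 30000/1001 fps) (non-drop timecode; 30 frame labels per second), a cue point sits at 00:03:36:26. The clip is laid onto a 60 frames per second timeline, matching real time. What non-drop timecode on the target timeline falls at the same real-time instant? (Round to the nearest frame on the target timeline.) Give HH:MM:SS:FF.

00:03:37:05

Source frame index: (0×3600 + 3×60 + 36) × 30 + 26 = 6506.
Real time: 6506 / (30000/1001) = 3256253/15000 s.
Target frame: (3256253/15000) × (60) = 3256253/250 ≈ 13025.012 → 13025.
At 60 labels/s: frame 13025 → 00:03:37:05.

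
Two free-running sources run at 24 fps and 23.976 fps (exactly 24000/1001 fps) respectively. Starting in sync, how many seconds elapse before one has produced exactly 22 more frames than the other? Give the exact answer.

11011/12 seconds

The gap grows by |24000/1001 − 24| = 24/1001 frames per second.
Time for a 22-frame gap: 22 ÷ (24/1001) = 11011/12 s.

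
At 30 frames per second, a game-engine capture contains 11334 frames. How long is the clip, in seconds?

377.8 seconds

Running time = 11334 / (30) = 377.8 s.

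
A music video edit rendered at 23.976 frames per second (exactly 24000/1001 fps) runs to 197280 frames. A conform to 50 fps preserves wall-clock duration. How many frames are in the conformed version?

Target frames = source frames × (target rate / source rate) = 197280 × (50)/(24000/1001) = 197280 × 1001/480 = 411411.

411411 frames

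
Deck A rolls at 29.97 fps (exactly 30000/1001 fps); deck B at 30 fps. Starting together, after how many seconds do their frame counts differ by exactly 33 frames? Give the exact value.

1101.1 seconds

The gap grows by |30 − 30000/1001| = 30/1001 frames per second.
Time for a 33-frame gap: 33 ÷ (30/1001) = 1101.1 s.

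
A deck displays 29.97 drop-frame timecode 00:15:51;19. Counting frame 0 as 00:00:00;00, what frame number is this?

28521

Complete 10-minute blocks: 1, each 17982 frames → 17982.
Remaining 5 whole minutes in the current block: 1800 + 4 × 1798 = 8992 frames.
Within the current minute: 51 × 30 + 19 − 2 = 1547 (labels ;00/;01 skipped at this minute). Total = 17982 + 8992 + 1547 = 28521.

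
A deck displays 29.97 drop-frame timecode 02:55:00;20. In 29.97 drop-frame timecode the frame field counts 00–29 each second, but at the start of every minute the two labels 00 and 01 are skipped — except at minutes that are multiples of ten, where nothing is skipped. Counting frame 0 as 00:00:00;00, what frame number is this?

As if non-drop at 30 labels/s: (2 × 3600 + 55 × 60 + 0) × 30 + 20 = 315020.
Minute boundaries passed: 175; those not divisible by 10: 175 − 17 = 158; dropped labels = 2 × 158 = 316.
Actual frame index = 315020 − 316 = 314704.

314704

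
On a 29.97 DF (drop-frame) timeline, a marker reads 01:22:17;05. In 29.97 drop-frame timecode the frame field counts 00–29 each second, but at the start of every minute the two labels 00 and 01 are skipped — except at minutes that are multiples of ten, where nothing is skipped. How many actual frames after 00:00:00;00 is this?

147967

Complete 10-minute blocks: 8, each 17982 frames → 143856.
Remaining 2 whole minutes in the current block: 1800 + 1 × 1798 = 3598 frames.
Within the current minute: 17 × 30 + 5 − 2 = 513 (labels ;00/;01 skipped at this minute). Total = 143856 + 3598 + 513 = 147967.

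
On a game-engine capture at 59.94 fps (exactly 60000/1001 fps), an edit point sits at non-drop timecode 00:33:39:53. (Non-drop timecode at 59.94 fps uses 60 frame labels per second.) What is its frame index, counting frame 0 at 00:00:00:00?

Total seconds to the label: (0 × 3600 + 33 × 60 + 39) = 2019.
Frame index = 2019 × 60 + 53 = 121193.

121193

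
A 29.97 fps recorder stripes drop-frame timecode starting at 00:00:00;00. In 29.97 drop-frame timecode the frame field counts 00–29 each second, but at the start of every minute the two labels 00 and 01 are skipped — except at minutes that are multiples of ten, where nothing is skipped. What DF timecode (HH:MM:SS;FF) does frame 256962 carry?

02:22:53;28

Ten DF minutes hold 17982 frames, so frame 256962 lies in block 14 (frames 251748–269729) with 5214 frames into that block.
The block's first minute is 1800 frames and the rest 1798 each; 5214 frames reaches minute 2, so 14 × 18 + 2 × 2 = 256 labels have been skipped so far.
Adding those back, label number 256962 + 256 = 257218 at 30 labels/s is 8573 s + 28 f = 2 h 22 min 53 s frame 28, i.e. 02:22:53;28.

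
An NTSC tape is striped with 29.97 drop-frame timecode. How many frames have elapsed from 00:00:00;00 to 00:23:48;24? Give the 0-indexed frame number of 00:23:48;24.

As if non-drop at 30 labels/s: (0 × 3600 + 23 × 60 + 48) × 30 + 24 = 42864.
Minute boundaries passed: 23; those not divisible by 10: 23 − 2 = 21; dropped labels = 2 × 21 = 42.
Actual frame index = 42864 − 42 = 42822.

42822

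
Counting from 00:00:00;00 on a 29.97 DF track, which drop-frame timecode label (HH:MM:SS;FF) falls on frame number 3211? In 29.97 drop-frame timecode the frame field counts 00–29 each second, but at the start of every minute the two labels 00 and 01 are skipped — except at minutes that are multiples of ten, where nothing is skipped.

00:01:47;03

Ten DF minutes hold 17982 frames, so frame 3211 lies in block 0 (frames 0–17981) with 3211 frames into that block.
The block's first minute is 1800 frames and the rest 1798 each; 3211 frames reaches minute 1, so 0 × 18 + 1 × 2 = 2 labels have been skipped so far.
Adding those back, label number 3211 + 2 = 3213 at 30 labels/s is 107 s + 3 f = 0 h 1 min 47 s frame 3, i.e. 00:01:47;03.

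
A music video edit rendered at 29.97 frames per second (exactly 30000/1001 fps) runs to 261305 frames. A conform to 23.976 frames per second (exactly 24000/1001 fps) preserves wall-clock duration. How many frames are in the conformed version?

Target frames = source frames × (target rate / source rate) = 261305 × (24000/1001)/(30000/1001) = 261305 × 4/5 = 209044.

209044 frames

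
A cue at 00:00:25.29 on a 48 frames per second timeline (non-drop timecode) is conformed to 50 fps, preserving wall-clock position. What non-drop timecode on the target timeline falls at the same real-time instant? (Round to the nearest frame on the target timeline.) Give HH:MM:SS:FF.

Source frame index: (0×3600 + 0×60 + 25) × 48 + 29 = 1229.
Real time: 1229 / (48) = 1229/48 s.
Target frame: (1229/48) × (50) = 30725/24 ≈ 1280.208 → 1280.
At 50 labels/s: frame 1280 → 00:00:25:30.

00:00:25:30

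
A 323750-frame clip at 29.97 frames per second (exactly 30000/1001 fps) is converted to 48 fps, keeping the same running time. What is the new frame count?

Target frames = source frames × (target rate / source rate) = 323750 × (48)/(30000/1001) = 323750 × 1001/625 = 518518.

518518 frames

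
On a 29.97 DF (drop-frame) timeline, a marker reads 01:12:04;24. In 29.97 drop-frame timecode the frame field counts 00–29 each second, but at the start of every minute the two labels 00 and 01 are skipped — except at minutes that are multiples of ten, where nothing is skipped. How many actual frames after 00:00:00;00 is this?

Complete 10-minute blocks: 7, each 17982 frames → 125874.
Remaining 2 whole minutes in the current block: 1800 + 1 × 1798 = 3598 frames.
Within the current minute: 4 × 30 + 24 − 2 = 142 (labels ;00/;01 skipped at this minute). Total = 125874 + 3598 + 142 = 129614.

129614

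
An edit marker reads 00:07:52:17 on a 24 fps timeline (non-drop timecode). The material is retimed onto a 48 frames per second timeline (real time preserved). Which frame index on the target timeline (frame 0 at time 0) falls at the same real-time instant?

frame 22690

Source frame index: (0×3600 + 7×60 + 52) × 24 + 17 = 11345.
Real time: 11345 / (24) = 11345/24 s.
Target frame: (11345/24) × (48) = 22690.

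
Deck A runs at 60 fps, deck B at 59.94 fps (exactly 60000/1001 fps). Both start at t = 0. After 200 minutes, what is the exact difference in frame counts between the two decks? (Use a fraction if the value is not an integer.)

200 min = 12000 s.
A emits 60 × 12000 = 720000 frames; B emits 60000/1001 × 12000 = 720000000/1001.
Difference = 720000/1001 frames (≈ 719.2807); B is behind A.

720000/1001 frames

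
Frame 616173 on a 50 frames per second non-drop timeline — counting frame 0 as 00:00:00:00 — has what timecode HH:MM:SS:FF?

616173 ÷ 50 = 12323 full seconds, remainder 23 frames.
12323 s = 3 h 25 min 23 s.
Timecode: 03:25:23:23.

03:25:23:23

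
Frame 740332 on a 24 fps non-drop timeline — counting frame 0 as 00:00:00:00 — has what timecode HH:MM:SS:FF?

08:34:07:04

740332 ÷ 24 = 30847 full seconds, remainder 4 frames.
30847 s = 8 h 34 min 7 s.
Timecode: 08:34:07:04.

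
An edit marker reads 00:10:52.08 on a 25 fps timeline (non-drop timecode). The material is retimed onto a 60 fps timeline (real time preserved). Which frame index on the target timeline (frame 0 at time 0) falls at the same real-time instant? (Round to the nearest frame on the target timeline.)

frame 39139

Source frame index: (0×3600 + 10×60 + 52) × 25 + 8 = 16308.
Real time: 16308 / (25) = 16308/25 s.
Target frame: (16308/25) × (60) = 195696/5 ≈ 39139.200 → 39139.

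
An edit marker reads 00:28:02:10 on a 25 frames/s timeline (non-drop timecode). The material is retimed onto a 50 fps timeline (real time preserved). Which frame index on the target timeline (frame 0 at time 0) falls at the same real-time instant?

Source frame index: (0×3600 + 28×60 + 2) × 25 + 10 = 42060.
Real time: 42060 / (25) = 8412/5 s.
Target frame: (8412/5) × (50) = 84120.

frame 84120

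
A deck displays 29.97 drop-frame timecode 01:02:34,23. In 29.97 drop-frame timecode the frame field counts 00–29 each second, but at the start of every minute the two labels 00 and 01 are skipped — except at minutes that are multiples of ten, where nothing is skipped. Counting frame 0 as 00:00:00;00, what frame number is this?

112531

As if non-drop at 30 labels/s: (1 × 3600 + 2 × 60 + 34) × 30 + 23 = 112643.
Minute boundaries passed: 62; those not divisible by 10: 62 − 6 = 56; dropped labels = 2 × 56 = 112.
Actual frame index = 112643 − 112 = 112531.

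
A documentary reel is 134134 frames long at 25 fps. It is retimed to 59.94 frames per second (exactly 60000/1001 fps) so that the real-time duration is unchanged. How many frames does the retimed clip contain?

321600 frames

Target frames = source frames × (target rate / source rate) = 134134 × (60000/1001)/(25) = 134134 × 2400/1001 = 321600.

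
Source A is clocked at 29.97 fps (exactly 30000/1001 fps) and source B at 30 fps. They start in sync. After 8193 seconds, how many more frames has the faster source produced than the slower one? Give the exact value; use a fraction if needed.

A emits 30000/1001 × 8193 = 245790000/1001 frames; B emits 30 × 8193 = 245790.
Difference = 245790/1001 frames (≈ 245.5445); B is ahead of A.

245790/1001 frames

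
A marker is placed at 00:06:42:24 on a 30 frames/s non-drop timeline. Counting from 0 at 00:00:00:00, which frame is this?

Total seconds to the label: (0 × 3600 + 6 × 60 + 42) = 402.
Frame index = 402 × 30 + 24 = 12084.

frame 12084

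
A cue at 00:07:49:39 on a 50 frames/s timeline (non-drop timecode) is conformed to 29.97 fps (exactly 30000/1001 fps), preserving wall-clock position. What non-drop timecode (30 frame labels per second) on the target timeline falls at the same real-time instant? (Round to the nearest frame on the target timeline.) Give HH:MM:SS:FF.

00:07:49:09

Source frame index: (0×3600 + 7×60 + 49) × 50 + 39 = 23489.
Real time: 23489 / (50) = 23489/50 s.
Target frame: (23489/50) × (30000/1001) = 14093400/1001 ≈ 14079.321 → 14079.
At 30 labels/s: frame 14079 → 00:07:49:09.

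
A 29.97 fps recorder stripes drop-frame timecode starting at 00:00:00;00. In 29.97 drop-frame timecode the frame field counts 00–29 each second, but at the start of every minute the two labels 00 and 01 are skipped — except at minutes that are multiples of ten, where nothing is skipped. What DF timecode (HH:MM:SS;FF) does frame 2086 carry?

Ten DF minutes hold 17982 frames, so frame 2086 lies in block 0 (frames 0–17981) with 2086 frames into that block.
The block's first minute is 1800 frames and the rest 1798 each; 2086 frames reaches minute 1, so 0 × 18 + 1 × 2 = 2 labels have been skipped so far.
Adding those back, label number 2086 + 2 = 2088 at 30 labels/s is 69 s + 18 f = 0 h 1 min 9 s frame 18, i.e. 00:01:09;18.

00:01:09;18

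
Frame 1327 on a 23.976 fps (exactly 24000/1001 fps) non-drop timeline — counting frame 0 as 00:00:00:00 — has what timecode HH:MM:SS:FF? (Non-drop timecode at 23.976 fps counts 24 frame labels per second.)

1327 ÷ 24 = 55 full seconds, remainder 7 frames.
55 s = 0 h 0 min 55 s.
Timecode: 00:00:55:07.

00:00:55:07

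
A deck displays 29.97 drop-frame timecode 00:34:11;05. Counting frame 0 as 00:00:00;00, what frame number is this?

As if non-drop at 30 labels/s: (0 × 3600 + 34 × 60 + 11) × 30 + 5 = 61535.
Minute boundaries passed: 34; those not divisible by 10: 34 − 3 = 31; dropped labels = 2 × 31 = 62.
Actual frame index = 61535 − 62 = 61473.

61473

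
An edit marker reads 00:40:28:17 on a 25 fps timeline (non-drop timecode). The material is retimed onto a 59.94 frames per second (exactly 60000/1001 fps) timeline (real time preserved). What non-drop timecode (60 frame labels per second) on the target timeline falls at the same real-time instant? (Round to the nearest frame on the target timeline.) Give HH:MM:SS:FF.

00:40:26:15

Source frame index: (0×3600 + 40×60 + 28) × 25 + 17 = 60717.
Real time: 60717 / (25) = 60717/25 s.
Target frame: (60717/25) × (60000/1001) = 145720800/1001 ≈ 145575.225 → 145575.
At 60 labels/s: frame 145575 → 00:40:26:15.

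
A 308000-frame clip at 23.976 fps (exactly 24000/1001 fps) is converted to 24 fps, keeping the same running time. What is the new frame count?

308308 frames

Target frames = source frames × (target rate / source rate) = 308000 × (24)/(24000/1001) = 308000 × 1001/1000 = 308308.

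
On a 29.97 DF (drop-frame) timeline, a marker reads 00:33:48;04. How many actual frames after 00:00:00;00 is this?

As if non-drop at 30 labels/s: (0 × 3600 + 33 × 60 + 48) × 30 + 4 = 60844.
Minute boundaries passed: 33; those not divisible by 10: 33 − 3 = 30; dropped labels = 2 × 30 = 60.
Actual frame index = 60844 − 60 = 60784.

60784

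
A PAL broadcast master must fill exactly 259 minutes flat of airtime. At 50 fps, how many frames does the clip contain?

259 min = 15540 s.
Frames = 15540 × 50 = 777000.

777000 frames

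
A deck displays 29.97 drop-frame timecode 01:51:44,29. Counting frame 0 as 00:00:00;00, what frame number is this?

200949

Complete 10-minute blocks: 11, each 17982 frames → 197802.
Remaining 1 whole minute in the current block: 1800 + 0 × 1798 = 1800 frames.
Within the current minute: 44 × 30 + 29 − 2 = 1347 (labels ;00/;01 skipped at this minute). Total = 197802 + 1800 + 1347 = 200949.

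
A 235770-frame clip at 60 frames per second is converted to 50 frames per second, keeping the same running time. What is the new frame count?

Target frames = source frames × (target rate / source rate) = 235770 × (50)/(60) = 235770 × 5/6 = 196475.

196475 frames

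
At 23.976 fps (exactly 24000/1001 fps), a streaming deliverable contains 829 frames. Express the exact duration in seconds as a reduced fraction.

Running time = 829 ÷ (24000/1001) = 829 × 1001/24000 = 829829/24000 s.

829829/24000 seconds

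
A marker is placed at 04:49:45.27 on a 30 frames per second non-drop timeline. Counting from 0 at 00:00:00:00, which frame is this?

frame 521577

Total seconds to the label: (4 × 3600 + 49 × 60 + 45) = 17385.
Frame index = 17385 × 30 + 27 = 521577.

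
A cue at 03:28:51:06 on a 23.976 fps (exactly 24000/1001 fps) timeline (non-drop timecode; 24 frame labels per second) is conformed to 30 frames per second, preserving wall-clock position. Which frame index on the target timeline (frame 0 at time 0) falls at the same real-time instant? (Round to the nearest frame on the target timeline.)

Source frame index: (3×3600 + 28×60 + 51) × 24 + 6 = 300750.
Real time: 300750 / (24000/1001) = 401401/32 s.
Target frame: (401401/32) × (30) = 6021015/16 ≈ 376313.438 → 376313.

frame 376313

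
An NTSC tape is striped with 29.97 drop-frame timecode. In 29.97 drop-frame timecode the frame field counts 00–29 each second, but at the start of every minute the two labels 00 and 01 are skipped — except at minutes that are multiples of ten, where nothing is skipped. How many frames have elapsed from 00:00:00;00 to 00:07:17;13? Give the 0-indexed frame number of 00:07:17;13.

Complete 10-minute blocks: 0, each 17982 frames → 0.
Remaining 7 whole minutes in the current block: 1800 + 6 × 1798 = 12588 frames.
Within the current minute: 17 × 30 + 13 − 2 = 521 (labels ;00/;01 skipped at this minute). Total = 0 + 12588 + 521 = 13109.

13109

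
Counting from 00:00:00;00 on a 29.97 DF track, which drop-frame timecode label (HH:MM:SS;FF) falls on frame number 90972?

Each 10-minute DF block holds 10 × 60 × 30 − 9 × 2 = 17982 frames. 90972 ÷ 17982 → 5 full blocks, remainder 1062.
Within the partial block the first minute is 1800 frames and each further minute 1798, so 0 further minute boundaries passed. Total skipped labels = 18 × 5 + 2 × 0 = 90.
Non-drop label index = 90972 + 90 = 91062; at 30 labels/s that is 00:50:35:12, i.e. DF 00:50:35;12.

00:50:35;12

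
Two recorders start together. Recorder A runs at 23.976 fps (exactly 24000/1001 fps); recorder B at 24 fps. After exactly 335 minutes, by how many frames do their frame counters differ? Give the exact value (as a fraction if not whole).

335 min = 20100 s.
A emits 24000/1001 × 20100 = 482400000/1001 frames; B emits 24 × 20100 = 482400.
Difference = 482400/1001 frames (≈ 481.9181); B is ahead of A.

482400/1001 frames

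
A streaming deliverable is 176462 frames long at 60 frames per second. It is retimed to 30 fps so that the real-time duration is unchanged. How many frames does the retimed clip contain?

88231 frames

Target frames = source frames × (target rate / source rate) = 176462 × (30)/(60) = 176462 × 1/2 = 88231.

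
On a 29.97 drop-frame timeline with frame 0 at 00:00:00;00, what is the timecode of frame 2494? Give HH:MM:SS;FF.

00:01:23;06

Each 10-minute DF block holds 10 × 60 × 30 − 9 × 2 = 17982 frames. 2494 ÷ 17982 → 0 full blocks, remainder 2494.
Within the partial block the first minute is 1800 frames and each further minute 1798, so 1 further minute boundary passed. Total skipped labels = 18 × 0 + 2 × 1 = 2.
Non-drop label index = 2494 + 2 = 2496; at 30 labels/s that is 00:01:23:06, i.e. DF 00:01:23;06.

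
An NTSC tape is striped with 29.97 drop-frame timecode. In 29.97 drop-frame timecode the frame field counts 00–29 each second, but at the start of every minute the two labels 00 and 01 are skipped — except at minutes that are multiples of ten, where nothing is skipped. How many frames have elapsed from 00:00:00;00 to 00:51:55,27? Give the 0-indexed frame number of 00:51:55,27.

As if non-drop at 30 labels/s: (0 × 3600 + 51 × 60 + 55) × 30 + 27 = 93477.
Minute boundaries passed: 51; those not divisible by 10: 51 − 5 = 46; dropped labels = 2 × 46 = 92.
Actual frame index = 93477 − 92 = 93385.

93385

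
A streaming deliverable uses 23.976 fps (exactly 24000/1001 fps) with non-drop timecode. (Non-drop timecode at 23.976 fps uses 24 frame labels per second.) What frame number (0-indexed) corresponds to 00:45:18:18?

Total seconds to the label: (0 × 3600 + 45 × 60 + 18) = 2718.
Frame index = 2718 × 24 + 18 = 65250.

65250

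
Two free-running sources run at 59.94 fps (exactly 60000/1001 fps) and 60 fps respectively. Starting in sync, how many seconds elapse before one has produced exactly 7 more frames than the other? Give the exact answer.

7007/60 seconds

The gap grows by |60 − 60000/1001| = 60/1001 frames per second.
Time for a 7-frame gap: 7 ÷ (60/1001) = 7007/60 s.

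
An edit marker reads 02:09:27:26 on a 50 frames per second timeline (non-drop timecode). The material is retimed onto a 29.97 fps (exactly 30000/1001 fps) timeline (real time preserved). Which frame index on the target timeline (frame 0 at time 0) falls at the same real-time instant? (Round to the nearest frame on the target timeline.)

Source frame index: (2×3600 + 9×60 + 27) × 50 + 26 = 388376.
Real time: 388376 / (50) = 194188/25 s.
Target frame: (194188/25) × (30000/1001) = 233025600/1001 ≈ 232792.807 → 232793.

frame 232793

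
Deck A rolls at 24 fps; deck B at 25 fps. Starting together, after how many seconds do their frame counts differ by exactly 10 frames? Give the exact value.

The gap grows by |25 − 24| = 1 frame per second.
Time for a 10-frame gap: 10 ÷ (1) = 10 s.

10 seconds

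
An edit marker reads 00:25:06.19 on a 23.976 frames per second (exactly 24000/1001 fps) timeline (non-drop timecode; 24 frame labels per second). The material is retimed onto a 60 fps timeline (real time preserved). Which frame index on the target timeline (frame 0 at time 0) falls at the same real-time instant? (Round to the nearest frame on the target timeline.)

frame 90498

Source frame index: (0×3600 + 25×60 + 6) × 24 + 19 = 36163.
Real time: 36163 / (24000/1001) = 36199163/24000 s.
Target frame: (36199163/24000) × (60) = 36199163/400 ≈ 90497.908 → 90498.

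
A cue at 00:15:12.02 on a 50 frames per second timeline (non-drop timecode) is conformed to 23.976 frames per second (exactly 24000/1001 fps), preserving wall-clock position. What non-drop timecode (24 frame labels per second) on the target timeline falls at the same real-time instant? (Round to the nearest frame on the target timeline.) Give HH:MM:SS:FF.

00:15:11:03

Source frame index: (0×3600 + 15×60 + 12) × 50 + 2 = 45602.
Real time: 45602 / (50) = 22801/25 s.
Target frame: (22801/25) × (24000/1001) = 21888960/1001 ≈ 21867.093 → 21867.
At 24 labels/s: frame 21867 → 00:15:11:03.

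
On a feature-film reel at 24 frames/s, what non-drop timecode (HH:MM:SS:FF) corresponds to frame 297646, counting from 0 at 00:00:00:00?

03:26:41:22

297646 ÷ 24 = 12401 full seconds, remainder 22 frames.
12401 s = 3 h 26 min 41 s.
Timecode: 03:26:41:22.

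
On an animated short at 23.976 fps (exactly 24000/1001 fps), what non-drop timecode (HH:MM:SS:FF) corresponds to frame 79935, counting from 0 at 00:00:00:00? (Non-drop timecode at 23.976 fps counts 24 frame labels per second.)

79935 ÷ 24 = 3330 full seconds, remainder 15 frames.
3330 s = 0 h 55 min 30 s.
Timecode: 00:55:30:15.

00:55:30:15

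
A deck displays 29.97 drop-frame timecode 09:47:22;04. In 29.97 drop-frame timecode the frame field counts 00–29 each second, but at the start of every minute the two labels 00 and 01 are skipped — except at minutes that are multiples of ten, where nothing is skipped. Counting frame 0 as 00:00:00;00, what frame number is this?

1056206

As if non-drop at 30 labels/s: (9 × 3600 + 47 × 60 + 22) × 30 + 4 = 1057264.
Minute boundaries passed: 587; those not divisible by 10: 587 − 58 = 529; dropped labels = 2 × 529 = 1058.
Actual frame index = 1057264 − 1058 = 1056206.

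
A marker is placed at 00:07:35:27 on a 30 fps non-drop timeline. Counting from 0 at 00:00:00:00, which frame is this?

Total seconds to the label: (0 × 3600 + 7 × 60 + 35) = 455.
Frame index = 455 × 30 + 27 = 13677.

frame 13677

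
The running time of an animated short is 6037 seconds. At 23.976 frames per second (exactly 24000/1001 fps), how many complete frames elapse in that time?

144743 frames

Frames = 6037 × 24000/1001 = 144888000/1001 ≈ 144743.2567.
Complete frames: 144743.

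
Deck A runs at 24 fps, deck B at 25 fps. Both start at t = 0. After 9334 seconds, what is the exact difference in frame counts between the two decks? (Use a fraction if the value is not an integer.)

A emits 24 × 9334 = 224016 frames; B emits 25 × 9334 = 233350.
Difference = 9334 frames; B is ahead of A.

9334 frames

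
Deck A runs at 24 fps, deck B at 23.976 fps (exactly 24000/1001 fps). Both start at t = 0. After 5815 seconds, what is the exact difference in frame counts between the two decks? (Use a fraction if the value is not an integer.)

139560/1001 frames

A emits 24 × 5815 = 139560 frames; B emits 24000/1001 × 5815 = 139560000/1001.
Difference = 139560/1001 frames (≈ 139.4206); B is behind A.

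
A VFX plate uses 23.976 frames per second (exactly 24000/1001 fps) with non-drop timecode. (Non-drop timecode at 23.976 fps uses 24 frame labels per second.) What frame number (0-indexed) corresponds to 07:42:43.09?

frame 666321

Total seconds to the label: (7 × 3600 + 42 × 60 + 43) = 27763.
Frame index = 27763 × 24 + 9 = 666321.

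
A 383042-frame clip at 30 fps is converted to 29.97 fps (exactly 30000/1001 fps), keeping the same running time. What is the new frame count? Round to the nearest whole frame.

Frames at target rate = 383042 × (30000/1001) / (30) = 34822000/91 ≈ 382659.341.
Nearest whole frame: 382659.

382659 frames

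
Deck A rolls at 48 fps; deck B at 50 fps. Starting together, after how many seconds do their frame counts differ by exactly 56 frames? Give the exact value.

28 seconds

The gap grows by |50 − 48| = 2 frames per second.
Time for a 56-frame gap: 56 ÷ (2) = 28 s.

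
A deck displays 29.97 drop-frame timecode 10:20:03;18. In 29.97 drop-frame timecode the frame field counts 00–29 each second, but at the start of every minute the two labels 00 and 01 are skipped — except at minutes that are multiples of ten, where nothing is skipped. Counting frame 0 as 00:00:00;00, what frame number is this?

1114992

Complete 10-minute blocks: 62, each 17982 frames → 1114884.
Remaining 0 whole minutes in the current block: 0 frames.
Within the current minute: 3 × 30 + 18 = 108. Total = 1114884 + 0 + 108 = 1114992.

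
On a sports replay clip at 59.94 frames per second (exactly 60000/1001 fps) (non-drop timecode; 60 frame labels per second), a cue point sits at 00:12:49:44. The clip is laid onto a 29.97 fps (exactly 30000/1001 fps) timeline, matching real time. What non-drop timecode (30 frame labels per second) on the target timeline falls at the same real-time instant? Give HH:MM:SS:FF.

00:12:49:22

Source frame index: (0×3600 + 12×60 + 49) × 60 + 44 = 46184.
Real time: 46184 / (60000/1001) = 5778773/7500 s.
Target frame: (5778773/7500) × (30000/1001) = 23092.
At 30 labels/s: frame 23092 → 00:12:49:22.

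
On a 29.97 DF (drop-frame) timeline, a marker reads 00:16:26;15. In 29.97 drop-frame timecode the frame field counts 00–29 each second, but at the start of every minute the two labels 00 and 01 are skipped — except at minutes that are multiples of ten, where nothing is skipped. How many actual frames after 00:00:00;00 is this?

As if non-drop at 30 labels/s: (0 × 3600 + 16 × 60 + 26) × 30 + 15 = 29595.
Minute boundaries passed: 16; those not divisible by 10: 16 − 1 = 15; dropped labels = 2 × 15 = 30.
Actual frame index = 29595 − 30 = 29565.

29565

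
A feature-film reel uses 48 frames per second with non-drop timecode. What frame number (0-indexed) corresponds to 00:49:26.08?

Total seconds to the label: (0 × 3600 + 49 × 60 + 26) = 2966.
Frame index = 2966 × 48 + 8 = 142376.

142376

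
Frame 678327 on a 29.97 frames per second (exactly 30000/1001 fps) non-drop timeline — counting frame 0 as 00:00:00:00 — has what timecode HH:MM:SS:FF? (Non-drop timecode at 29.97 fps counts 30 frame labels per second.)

678327 ÷ 30 = 22610 full seconds, remainder 27 frames.
22610 s = 6 h 16 min 50 s.
Timecode: 06:16:50:27.

06:16:50:27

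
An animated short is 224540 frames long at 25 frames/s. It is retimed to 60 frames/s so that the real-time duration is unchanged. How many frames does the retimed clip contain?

538896 frames

Target frames = source frames × (target rate / source rate) = 224540 × (60)/(25) = 224540 × 12/5 = 538896.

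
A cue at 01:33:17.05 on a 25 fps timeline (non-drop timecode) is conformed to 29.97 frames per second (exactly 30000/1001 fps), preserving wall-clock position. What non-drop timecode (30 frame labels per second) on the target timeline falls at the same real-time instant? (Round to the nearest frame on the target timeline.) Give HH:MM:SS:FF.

01:33:11:18

Source frame index: (1×3600 + 33×60 + 17) × 25 + 5 = 139930.
Real time: 139930 / (25) = 27986/5 s.
Target frame: (27986/5) × (30000/1001) = 23988000/143 ≈ 167748.252 → 167748.
At 30 labels/s: frame 167748 → 01:33:11:18.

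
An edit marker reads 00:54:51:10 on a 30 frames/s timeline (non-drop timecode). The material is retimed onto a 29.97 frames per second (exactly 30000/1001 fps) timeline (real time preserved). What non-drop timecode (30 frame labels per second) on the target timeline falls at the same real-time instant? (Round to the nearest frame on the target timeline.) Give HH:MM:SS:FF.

Source frame index: (0×3600 + 54×60 + 51) × 30 + 10 = 98740.
Real time: 98740 / (30) = 9874/3 s.
Target frame: (9874/3) × (30000/1001) = 98740000/1001 ≈ 98641.359 → 98641.
At 30 labels/s: frame 98641 → 00:54:48:01.

00:54:48:01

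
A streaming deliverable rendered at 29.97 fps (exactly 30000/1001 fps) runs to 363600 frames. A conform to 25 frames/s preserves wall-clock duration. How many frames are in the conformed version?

303303 frames

Target frames = source frames × (target rate / source rate) = 363600 × (25)/(30000/1001) = 363600 × 1001/1200 = 303303.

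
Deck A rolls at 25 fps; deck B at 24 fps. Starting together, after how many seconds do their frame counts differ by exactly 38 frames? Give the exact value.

38 seconds

The gap grows by |24 − 25| = 1 frame per second.
Time for a 38-frame gap: 38 ÷ (1) = 38 s.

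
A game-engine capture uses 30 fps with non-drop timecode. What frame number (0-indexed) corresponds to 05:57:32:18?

frame 643578

Total seconds to the label: (5 × 3600 + 57 × 60 + 32) = 21452.
Frame index = 21452 × 30 + 18 = 643578.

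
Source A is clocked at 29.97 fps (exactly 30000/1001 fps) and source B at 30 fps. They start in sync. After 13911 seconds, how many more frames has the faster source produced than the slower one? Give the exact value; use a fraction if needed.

417330/1001 frames

A emits 30000/1001 × 13911 = 417330000/1001 frames; B emits 30 × 13911 = 417330.
Difference = 417330/1001 frames (≈ 416.9131); B is ahead of A.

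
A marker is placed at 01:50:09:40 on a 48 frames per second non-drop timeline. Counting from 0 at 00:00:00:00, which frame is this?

Total seconds to the label: (1 × 3600 + 50 × 60 + 9) = 6609.
Frame index = 6609 × 48 + 40 = 317272.

317272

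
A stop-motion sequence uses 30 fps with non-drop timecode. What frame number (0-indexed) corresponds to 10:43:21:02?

Total seconds to the label: (10 × 3600 + 43 × 60 + 21) = 38601.
Frame index = 38601 × 30 + 2 = 1158032.

1158032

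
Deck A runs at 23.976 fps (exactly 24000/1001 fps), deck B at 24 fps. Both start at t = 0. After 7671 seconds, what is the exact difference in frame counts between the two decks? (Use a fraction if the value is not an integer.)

184104/1001 frames

A emits 24000/1001 × 7671 = 184104000/1001 frames; B emits 24 × 7671 = 184104.
Difference = 184104/1001 frames (≈ 183.9201); B is ahead of A.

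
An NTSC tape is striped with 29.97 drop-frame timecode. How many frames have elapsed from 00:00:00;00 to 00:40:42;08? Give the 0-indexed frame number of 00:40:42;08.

As if non-drop at 30 labels/s: (0 × 3600 + 40 × 60 + 42) × 30 + 8 = 73268.
Minute boundaries passed: 40; those not divisible by 10: 40 − 4 = 36; dropped labels = 2 × 36 = 72.
Actual frame index = 73268 − 72 = 73196.

73196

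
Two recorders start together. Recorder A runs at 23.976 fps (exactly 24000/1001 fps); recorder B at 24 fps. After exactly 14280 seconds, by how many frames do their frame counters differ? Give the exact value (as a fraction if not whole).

48960/143 frames

A emits 24000/1001 × 14280 = 48960000/143 frames; B emits 24 × 14280 = 342720.
Difference = 48960/143 frames (≈ 342.3776); B is ahead of A.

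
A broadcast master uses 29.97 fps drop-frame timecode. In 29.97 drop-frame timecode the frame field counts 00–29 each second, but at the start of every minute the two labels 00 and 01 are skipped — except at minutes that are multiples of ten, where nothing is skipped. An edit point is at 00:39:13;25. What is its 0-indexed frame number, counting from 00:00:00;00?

70543

As if non-drop at 30 labels/s: (0 × 3600 + 39 × 60 + 13) × 30 + 25 = 70615.
Minute boundaries passed: 39; those not divisible by 10: 39 − 3 = 36; dropped labels = 2 × 36 = 72.
Actual frame index = 70615 − 72 = 70543.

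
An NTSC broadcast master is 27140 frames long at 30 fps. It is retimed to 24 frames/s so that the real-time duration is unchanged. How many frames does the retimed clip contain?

Target frames = source frames × (target rate / source rate) = 27140 × (24)/(30) = 27140 × 4/5 = 21712.

21712 frames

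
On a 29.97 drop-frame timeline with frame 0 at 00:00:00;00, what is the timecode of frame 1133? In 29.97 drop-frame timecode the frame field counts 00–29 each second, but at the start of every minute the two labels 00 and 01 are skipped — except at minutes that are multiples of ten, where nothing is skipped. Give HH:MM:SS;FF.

00:00:37;23

Each 10-minute DF block holds 10 × 60 × 30 − 9 × 2 = 17982 frames. 1133 ÷ 17982 → 0 full blocks, remainder 1133.
Within the partial block the first minute is 1800 frames and each further minute 1798, so 0 further minute boundaries passed. Total skipped labels = 18 × 0 + 2 × 0 = 0.
Non-drop label index = 1133 + 0 = 1133; at 30 labels/s that is 00:00:37:23, i.e. DF 00:00:37;23.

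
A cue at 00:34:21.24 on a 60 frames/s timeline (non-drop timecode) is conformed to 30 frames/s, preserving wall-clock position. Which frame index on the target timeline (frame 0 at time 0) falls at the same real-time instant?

frame 61842

Source frame index: (0×3600 + 34×60 + 21) × 60 + 24 = 123684.
Real time: 123684 / (60) = 10307/5 s.
Target frame: (10307/5) × (30) = 61842.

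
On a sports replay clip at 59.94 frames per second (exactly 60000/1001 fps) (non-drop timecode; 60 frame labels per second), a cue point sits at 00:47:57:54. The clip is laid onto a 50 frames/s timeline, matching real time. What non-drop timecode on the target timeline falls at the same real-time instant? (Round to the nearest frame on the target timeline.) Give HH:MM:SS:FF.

Source frame index: (0×3600 + 47×60 + 57) × 60 + 54 = 172674.
Real time: 172674 / (60000/1001) = 28807779/10000 s.
Target frame: (28807779/10000) × (50) = 28807779/200 ≈ 144038.895 → 144039.
At 50 labels/s: frame 144039 → 00:48:00:39.

00:48:00:39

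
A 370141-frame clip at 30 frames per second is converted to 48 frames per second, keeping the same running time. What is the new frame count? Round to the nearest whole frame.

Frames at target rate = 370141 × (48) / (30) = 2961128/5 ≈ 592225.600.
Nearest whole frame: 592226.

592226 frames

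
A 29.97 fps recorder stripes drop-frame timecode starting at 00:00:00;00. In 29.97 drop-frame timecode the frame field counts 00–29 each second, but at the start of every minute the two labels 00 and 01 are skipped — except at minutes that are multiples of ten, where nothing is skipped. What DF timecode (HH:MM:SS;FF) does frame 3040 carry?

Each 10-minute DF block holds 10 × 60 × 30 − 9 × 2 = 17982 frames. 3040 ÷ 17982 → 0 full blocks, remainder 3040.
Within the partial block the first minute is 1800 frames and each further minute 1798, so 1 further minute boundary passed. Total skipped labels = 18 × 0 + 2 × 1 = 2.
Non-drop label index = 3040 + 2 = 3042; at 30 labels/s that is 00:01:41:12, i.e. DF 00:01:41;12.

00:01:41;12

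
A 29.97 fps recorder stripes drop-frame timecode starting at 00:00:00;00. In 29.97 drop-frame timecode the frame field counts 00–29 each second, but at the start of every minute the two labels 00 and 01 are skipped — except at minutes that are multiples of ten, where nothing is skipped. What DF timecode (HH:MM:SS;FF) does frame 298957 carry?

Ten DF minutes hold 17982 frames, so frame 298957 lies in block 16 (frames 287712–305693) with 11245 frames into that block.
The block's first minute is 1800 frames and the rest 1798 each; 11245 frames reaches minute 6, so 16 × 18 + 6 × 2 = 300 labels have been skipped so far.
Adding those back, label number 298957 + 300 = 299257 at 30 labels/s is 9975 s + 7 f = 2 h 46 min 15 s frame 7, i.e. 02:46:15;07.

02:46:15;07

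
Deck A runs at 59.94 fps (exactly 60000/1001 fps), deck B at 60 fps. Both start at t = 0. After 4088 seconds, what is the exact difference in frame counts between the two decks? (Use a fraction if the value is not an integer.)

35040/143 frames

A emits 60000/1001 × 4088 = 35040000/143 frames; B emits 60 × 4088 = 245280.
Difference = 35040/143 frames (≈ 245.0350); B is ahead of A.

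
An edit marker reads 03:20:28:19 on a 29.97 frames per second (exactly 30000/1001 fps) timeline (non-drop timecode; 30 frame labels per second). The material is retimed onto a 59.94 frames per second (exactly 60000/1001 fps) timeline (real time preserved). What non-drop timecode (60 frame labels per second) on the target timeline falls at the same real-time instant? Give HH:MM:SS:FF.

Source frame index: (3×3600 + 20×60 + 28) × 30 + 19 = 360859.
Real time: 360859 / (30000/1001) = 361219859/30000 s.
Target frame: (361219859/30000) × (60000/1001) = 721718.
At 60 labels/s: frame 721718 → 03:20:28:38.

03:20:28:38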